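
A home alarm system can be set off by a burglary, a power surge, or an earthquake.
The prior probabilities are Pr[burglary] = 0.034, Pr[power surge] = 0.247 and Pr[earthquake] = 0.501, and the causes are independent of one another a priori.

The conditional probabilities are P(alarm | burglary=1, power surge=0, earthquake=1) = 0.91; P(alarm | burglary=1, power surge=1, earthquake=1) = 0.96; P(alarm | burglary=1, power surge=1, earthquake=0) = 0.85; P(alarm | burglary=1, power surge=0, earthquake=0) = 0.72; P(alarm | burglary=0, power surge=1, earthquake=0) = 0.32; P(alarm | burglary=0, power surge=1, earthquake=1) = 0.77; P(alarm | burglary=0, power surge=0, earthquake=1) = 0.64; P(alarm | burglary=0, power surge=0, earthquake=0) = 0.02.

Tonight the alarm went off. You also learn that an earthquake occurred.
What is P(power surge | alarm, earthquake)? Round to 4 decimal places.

P(power surge | alarm, earthquake) ≈ 0.2818

Enumerate the 4 (burglary, power surge) configurations and weight by the priors:
  P(alarm | earthquake) = 0.64·0.966·0.753 + 0.77·0.966·0.247 + 0.91·0.034·0.753 + 0.96·0.034·0.247
        = 0.465535 + 0.183724 + 0.023298 + 0.008062 = 0.680619
Configurations with power surge contribute 0.191786, so
  P(power surge | alarm, earthquake) = 0.191786 / 0.680619 ≈ 0.2818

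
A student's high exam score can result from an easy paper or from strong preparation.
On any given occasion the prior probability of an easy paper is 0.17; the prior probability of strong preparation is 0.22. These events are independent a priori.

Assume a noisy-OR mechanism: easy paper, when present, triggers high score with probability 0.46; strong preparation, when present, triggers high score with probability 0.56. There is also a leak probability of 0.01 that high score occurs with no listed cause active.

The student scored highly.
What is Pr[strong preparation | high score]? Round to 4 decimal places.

Pr[strong preparation | high score] ≈ 0.6588

Under noisy-OR, P(high score | causes) = 1 − (1−0.01)·∏(1−qᵢ) over the active causes.
Enumerate the 4 (easy paper, strong preparation) configurations and weight by the priors:
  P(high score) = 0.01×0.83×0.78 + 0.5644×0.83×0.22 + 0.4654×0.17×0.78 + 0.764776×0.17×0.22
        = 0.006474 + 0.103059 + 0.061712 + 0.028603 = 0.199848
The terms with strong preparation present sum to 0.131662, so
  P(strong preparation | high score) = 0.131662 / 0.199848 ≈ 0.6588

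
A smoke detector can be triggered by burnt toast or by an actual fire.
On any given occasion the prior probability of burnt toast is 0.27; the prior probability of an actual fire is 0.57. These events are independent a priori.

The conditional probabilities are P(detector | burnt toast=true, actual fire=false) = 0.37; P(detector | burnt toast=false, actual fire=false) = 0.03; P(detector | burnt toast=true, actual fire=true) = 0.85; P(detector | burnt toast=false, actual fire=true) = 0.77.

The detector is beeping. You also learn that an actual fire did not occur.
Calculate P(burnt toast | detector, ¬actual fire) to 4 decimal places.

P(burnt toast | detector, ¬actual fire) ≈ 0.8202

Sum P(detector|·) weighted by the priors over both values of burnt toast:
  P(detector | ¬actual fire) = 0.03·0.73 + 0.37·0.27
        = 0.021900 + 0.099900 = 0.121800
Keeping only the burnt toast-present terms gives 0.099900, so
  P(burnt toast | detector, ¬actual fire) = 0.099900 / 0.121800 ≈ 0.8202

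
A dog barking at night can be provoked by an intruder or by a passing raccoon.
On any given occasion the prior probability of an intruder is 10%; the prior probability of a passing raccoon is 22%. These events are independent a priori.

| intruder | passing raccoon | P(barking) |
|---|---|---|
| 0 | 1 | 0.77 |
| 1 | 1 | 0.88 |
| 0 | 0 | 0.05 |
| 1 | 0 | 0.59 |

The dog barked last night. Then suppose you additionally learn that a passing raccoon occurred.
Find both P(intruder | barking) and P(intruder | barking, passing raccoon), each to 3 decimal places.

P(barking) = 0.05×0.9×0.78 + 0.77×0.9×0.22 + 0.59×0.1×0.78 + 0.88×0.1×0.22 = 0.035100 + 0.152460 + 0.046020 + 0.019360 = 0.252940
Of this, 0.065380 comes from 0.046020 + 0.019360 (the intruder=true cases).
P(intruder | barking) = 0.065380 / 0.252940 ≈ 0.258

With the extra evidence:
P(barking | passing raccoon) = 0.77*0.9 + 0.88*0.1 = 0.693000 + 0.088000 = 0.781000
Of this, 0.088000 comes from 0.88*0.1 (the intruder=true cases).
So P(intruder | barking, passing raccoon) = 0.088000/0.781000 ≈ 0.113.
This is intercausal reasoning (explaining away): once passing raccoon accounts for the barking, intruder becomes less likely.

P(intruder | barking) ≈ 0.258; P(intruder | barking, passing raccoon) ≈ 0.113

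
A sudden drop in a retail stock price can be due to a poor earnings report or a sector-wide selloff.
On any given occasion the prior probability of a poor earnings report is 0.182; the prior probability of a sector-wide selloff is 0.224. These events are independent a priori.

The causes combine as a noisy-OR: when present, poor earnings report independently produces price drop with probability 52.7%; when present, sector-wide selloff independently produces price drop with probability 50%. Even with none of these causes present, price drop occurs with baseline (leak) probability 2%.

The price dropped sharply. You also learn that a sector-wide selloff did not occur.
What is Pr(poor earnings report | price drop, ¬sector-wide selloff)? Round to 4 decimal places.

Pr(poor earnings report | price drop, ¬sector-wide selloff) ≈ 0.8565

Under noisy-OR, P(price drop | causes) = 1 − (1−0.02)·∏(1−qᵢ) over the active causes.
For the numerator, keep only poor earnings report=true terms: 0.53646·0.182 = 0.097636
Denominator P(price drop | ¬sector-wide selloff): 0.02·0.818 + 0.53646·0.182 = 0.113996
Posterior = 0.097636 / 0.113996 ≈ 0.8565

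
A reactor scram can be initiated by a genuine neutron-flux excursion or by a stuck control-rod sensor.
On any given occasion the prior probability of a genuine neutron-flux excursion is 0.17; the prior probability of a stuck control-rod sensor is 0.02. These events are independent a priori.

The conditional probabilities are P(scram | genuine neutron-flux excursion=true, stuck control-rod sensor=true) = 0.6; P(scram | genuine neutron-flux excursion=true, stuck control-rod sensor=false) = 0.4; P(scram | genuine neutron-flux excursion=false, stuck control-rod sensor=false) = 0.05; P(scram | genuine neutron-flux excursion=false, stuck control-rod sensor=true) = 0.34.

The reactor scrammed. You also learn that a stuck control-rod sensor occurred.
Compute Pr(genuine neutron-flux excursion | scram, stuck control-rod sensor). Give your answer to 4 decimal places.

For the numerator, keep only genuine neutron-flux excursion=true terms: 0.6*0.17 = 0.102000
Denominator P(scram | stuck control-rod sensor): 0.34*0.83 + 0.6*0.17 = 0.384200
Posterior = 0.102000 / 0.384200 ≈ 0.2655

Pr(genuine neutron-flux excursion | scram, stuck control-rod sensor) ≈ 0.2655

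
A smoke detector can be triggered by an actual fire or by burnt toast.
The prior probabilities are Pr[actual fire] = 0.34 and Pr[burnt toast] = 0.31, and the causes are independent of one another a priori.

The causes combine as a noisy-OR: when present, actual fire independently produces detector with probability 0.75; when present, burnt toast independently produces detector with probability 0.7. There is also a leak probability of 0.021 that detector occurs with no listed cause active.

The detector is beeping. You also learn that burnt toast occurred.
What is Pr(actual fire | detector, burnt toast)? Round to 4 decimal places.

Pr(actual fire | detector, burnt toast) ≈ 0.4033

Under noisy-OR, P(detector | causes) = 1 − (1−0.021)·∏(1−qᵢ) over the active causes.
Enumerate both values of actual fire and weight by the priors:
  P(detector | burnt toast) = 0.7063·0.66 + 0.926575·0.34
        = 0.466158 + 0.315036 = 0.781194
Keeping only the actual fire-present terms gives 0.315036, so
  P(actual fire | detector, burnt toast) = 0.315036 / 0.781194 ≈ 0.4033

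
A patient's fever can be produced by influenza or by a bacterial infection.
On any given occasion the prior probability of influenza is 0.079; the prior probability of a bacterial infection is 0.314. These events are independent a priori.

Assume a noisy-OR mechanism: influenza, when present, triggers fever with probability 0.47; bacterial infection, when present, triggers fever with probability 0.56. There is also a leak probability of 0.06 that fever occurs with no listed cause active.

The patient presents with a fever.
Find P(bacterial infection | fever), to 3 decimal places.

P(bacterial infection | fever) ≈ 0.744

Under noisy-OR, P(fever | causes) = 1 − (1−0.06)·∏(1−qᵢ) over the active causes.
Enumerate the 4 (influenza, bacterial infection) configurations and weight by the priors:
  P(fever) = 0.06·0.921·0.686 + 0.5864·0.921·0.314 + 0.5018·0.079·0.686 + 0.780792·0.079·0.314
        = 0.037908 + 0.169583 + 0.027195 + 0.019368 = 0.254054
The terms with bacterial infection present sum to 0.188951, so
  P(bacterial infection | fever) = 0.188951 / 0.254054 ≈ 0.744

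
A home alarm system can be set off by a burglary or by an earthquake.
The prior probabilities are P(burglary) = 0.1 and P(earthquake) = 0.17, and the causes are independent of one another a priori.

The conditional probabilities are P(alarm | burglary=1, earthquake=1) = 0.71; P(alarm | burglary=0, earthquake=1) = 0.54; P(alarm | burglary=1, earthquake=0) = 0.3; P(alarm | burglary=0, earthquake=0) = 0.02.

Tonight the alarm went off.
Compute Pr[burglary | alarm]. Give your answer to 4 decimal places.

Pr[burglary | alarm] ≈ 0.2748

By total probability over the 4 (burglary, earthquake) configurations:
  P(alarm) = 0.02*0.9*0.83 + 0.54*0.9*0.17 + 0.3*0.1*0.83 + 0.71*0.1*0.17
        = 0.014940 + 0.082620 + 0.024900 + 0.012070 = 0.134530
The terms with burglary present sum to 0.036970, so
  P(burglary | alarm) = 0.036970 / 0.134530 ≈ 0.2748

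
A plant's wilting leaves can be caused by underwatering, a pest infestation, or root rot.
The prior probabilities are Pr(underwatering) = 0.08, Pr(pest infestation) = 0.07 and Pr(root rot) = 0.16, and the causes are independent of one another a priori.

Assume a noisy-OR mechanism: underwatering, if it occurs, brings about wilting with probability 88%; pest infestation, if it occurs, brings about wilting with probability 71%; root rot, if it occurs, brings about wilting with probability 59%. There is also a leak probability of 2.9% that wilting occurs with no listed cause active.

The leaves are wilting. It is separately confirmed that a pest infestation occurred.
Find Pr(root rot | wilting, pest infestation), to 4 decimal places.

Under noisy-OR, P(wilting | causes) = 1 − (1−0.029)·∏(1−qᵢ) over the active causes.
Numerator (weight on configurations with root rot): 0.130205 + 0.012623 = 0.142828
Denominator P(wilting | pest infestation): 0.71841×0.92×0.84 + 0.884548×0.92×0.16 + 0.966209×0.08×0.84 + 0.986146×0.08×0.16 = 0.762944
Posterior = 0.142828 / 0.762944 ≈ 0.1872

Pr(root rot | wilting, pest infestation) ≈ 0.1872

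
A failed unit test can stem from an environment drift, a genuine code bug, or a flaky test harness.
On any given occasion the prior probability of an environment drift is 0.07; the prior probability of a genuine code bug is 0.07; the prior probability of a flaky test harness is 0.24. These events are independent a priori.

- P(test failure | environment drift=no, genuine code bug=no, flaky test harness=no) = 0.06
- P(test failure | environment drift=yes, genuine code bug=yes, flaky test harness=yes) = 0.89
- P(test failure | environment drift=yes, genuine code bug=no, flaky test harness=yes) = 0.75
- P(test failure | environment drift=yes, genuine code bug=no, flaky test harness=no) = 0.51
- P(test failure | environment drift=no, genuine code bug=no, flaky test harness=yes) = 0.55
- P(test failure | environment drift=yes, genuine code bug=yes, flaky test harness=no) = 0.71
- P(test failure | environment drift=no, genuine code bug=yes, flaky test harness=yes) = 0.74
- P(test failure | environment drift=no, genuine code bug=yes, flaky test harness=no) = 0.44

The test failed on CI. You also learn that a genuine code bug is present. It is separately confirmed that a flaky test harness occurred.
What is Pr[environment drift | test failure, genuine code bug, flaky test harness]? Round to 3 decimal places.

Sum P(test failure|·) weighted by the priors over both values of environment drift:
  P(test failure | genuine code bug, flaky test harness) = 0.74×0.93 + 0.89×0.07
        = 0.688200 + 0.062300 = 0.750500
The terms with environment drift present sum to 0.062300, so
  P(environment drift | test failure, genuine code bug, flaky test harness) = 0.062300 / 0.750500 ≈ 0.083

Pr[environment drift | test failure, genuine code bug, flaky test harness] ≈ 0.083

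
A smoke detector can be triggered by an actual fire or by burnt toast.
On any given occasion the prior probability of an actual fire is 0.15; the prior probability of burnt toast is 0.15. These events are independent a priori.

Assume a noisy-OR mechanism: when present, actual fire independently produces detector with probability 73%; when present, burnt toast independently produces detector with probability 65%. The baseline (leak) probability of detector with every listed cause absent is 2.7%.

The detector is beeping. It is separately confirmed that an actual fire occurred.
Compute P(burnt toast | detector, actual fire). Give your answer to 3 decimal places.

Under noisy-OR, P(detector | causes) = 1 − (1−0.027)·∏(1−qᵢ) over the active causes.
By total probability over both values of burnt toast:
  P(detector | actual fire) = 0.73729·0.85 + 0.908052·0.15
        = 0.626696 + 0.136208 = 0.762904
Keeping only the burnt toast-present terms gives 0.136208, so
  P(burnt toast | detector, actual fire) = 0.136208 / 0.762904 ≈ 0.179

P(burnt toast | detector, actual fire) ≈ 0.179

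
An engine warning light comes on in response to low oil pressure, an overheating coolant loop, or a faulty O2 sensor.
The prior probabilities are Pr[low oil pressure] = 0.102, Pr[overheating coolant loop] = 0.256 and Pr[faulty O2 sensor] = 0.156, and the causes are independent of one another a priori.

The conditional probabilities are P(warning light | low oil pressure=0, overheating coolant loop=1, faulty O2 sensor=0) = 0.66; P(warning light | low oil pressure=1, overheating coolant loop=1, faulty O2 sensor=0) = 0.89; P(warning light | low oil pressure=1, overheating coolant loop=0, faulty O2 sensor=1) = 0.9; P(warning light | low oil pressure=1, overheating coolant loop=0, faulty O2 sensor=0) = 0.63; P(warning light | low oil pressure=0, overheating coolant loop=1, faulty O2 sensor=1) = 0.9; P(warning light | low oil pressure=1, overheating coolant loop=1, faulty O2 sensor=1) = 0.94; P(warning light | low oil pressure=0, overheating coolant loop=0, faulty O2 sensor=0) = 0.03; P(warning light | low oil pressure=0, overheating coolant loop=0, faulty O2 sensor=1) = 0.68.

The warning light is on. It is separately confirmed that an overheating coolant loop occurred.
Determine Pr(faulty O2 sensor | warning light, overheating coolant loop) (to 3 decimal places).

Weight on faulty O2 sensor=true, given the evidence: 0.126079 + 0.014957 = 0.141036
Denominator P(warning light | overheating coolant loop): 0.66*0.898*0.844 + 0.9*0.898*0.156 + 0.89*0.102*0.844 + 0.94*0.102*0.156 = 0.717876
P(faulty O2 sensor | warning light, overheating coolant loop) = 0.141036/0.717876 ≈ 0.196

Pr(faulty O2 sensor | warning light, overheating coolant loop) ≈ 0.196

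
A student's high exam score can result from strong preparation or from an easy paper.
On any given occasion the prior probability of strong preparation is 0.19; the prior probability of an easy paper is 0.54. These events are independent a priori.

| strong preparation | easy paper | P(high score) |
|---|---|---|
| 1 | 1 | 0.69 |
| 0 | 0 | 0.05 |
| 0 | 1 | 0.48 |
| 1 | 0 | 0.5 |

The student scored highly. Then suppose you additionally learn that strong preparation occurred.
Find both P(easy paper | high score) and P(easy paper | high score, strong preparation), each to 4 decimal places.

Weight on easy paper=true, given the evidence: 0.209952 + 0.070794 = 0.280746
The normalizing constant is 0.05*0.81*0.46 + 0.48*0.81*0.54 + 0.5*0.19*0.46 + 0.69*0.19*0.54 = 0.343076
P(easy paper | high score) = 0.280746/0.343076 ≈ 0.8183

With the extra evidence:
Sum P(high score|·) weighted by the priors over both values of easy paper:
  P(high score | strong preparation) = 0.5·0.46 + 0.69·0.54
        = 0.230000 + 0.372600 = 0.602600
The terms with easy paper present sum to 0.372600, so
  P(easy paper | high score, strong preparation) = 0.372600 / 0.602600 ≈ 0.6183
— strong preparation explains away the evidence for easy paper.

P(easy paper | high score) ≈ 0.8183; P(easy paper | high score, strong preparation) ≈ 0.6183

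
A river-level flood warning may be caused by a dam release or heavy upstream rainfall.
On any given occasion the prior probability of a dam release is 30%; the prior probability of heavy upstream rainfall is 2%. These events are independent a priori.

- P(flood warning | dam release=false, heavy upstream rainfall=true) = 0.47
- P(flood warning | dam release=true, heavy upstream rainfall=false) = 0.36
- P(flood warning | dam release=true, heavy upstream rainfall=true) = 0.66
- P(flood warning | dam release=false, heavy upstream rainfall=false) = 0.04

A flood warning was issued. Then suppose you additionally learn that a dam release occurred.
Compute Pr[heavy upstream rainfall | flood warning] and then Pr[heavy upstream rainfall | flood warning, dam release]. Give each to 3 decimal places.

Pr[heavy upstream rainfall | flood warning] ≈ 0.073; Pr[heavy upstream rainfall | flood warning, dam release] ≈ 0.036

Numerator (weight on configurations with heavy upstream rainfall): 0.006580 + 0.003960 = 0.010540
Denominator P(flood warning): 0.04·0.7·0.98 + 0.47·0.7·0.02 + 0.36·0.3·0.98 + 0.66·0.3·0.02 = 0.143820
Posterior = 0.010540 / 0.143820 ≈ 0.073

Now also conditioning on dam release=true:
P(flood warning | dam release) = 0.36·0.98 + 0.66·0.02 = 0.352800 + 0.013200 = 0.366000
Restricting to configurations with heavy upstream rainfall present: 0.66·0.02 = 0.013200.
P(heavy upstream rainfall | flood warning, dam release) = 0.013200 / 0.366000 ≈ 0.036
This is intercausal reasoning (explaining away): once dam release accounts for the flood warning, heavy upstream rainfall becomes less likely.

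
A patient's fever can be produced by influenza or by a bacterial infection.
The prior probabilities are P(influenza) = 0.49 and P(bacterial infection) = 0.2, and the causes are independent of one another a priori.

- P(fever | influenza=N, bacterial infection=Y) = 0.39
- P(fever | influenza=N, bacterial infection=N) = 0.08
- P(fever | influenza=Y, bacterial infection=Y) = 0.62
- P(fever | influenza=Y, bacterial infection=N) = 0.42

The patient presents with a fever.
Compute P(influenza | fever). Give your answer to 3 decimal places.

P(influenza | fever) ≈ 0.757

P(fever) = 0.08*0.51*0.8 + 0.39*0.51*0.2 + 0.42*0.49*0.8 + 0.62*0.49*0.2 = 0.032640 + 0.039780 + 0.164640 + 0.060760 = 0.297820
The influenza-present share is 0.164640 + 0.060760 = 0.225400.
P(influenza | fever) = 0.225400 / 0.297820 ≈ 0.757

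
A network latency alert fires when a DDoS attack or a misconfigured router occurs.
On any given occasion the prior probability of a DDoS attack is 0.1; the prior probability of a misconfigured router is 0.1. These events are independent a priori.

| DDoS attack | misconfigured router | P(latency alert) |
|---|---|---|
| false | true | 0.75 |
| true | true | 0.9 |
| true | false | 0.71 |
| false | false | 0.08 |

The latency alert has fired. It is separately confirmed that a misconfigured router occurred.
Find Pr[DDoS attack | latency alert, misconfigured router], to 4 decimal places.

Pr[DDoS attack | latency alert, misconfigured router] ≈ 0.1176

Weight on DDoS attack=true, given the evidence: 0.9*0.1 = 0.090000
The normalizing constant is 0.75*0.9 + 0.9*0.1 = 0.765000
Posterior = 0.090000 / 0.765000 ≈ 0.1176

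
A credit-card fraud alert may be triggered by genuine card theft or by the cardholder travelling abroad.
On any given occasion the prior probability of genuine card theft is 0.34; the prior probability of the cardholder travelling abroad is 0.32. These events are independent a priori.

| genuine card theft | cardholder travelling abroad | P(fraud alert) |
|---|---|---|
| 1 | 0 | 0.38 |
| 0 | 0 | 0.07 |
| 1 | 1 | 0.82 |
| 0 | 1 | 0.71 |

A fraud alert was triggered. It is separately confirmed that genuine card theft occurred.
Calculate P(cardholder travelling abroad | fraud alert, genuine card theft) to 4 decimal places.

By total probability over both values of cardholder travelling abroad:
  P(fraud alert | genuine card theft) = 0.38×0.68 + 0.82×0.32
        = 0.258400 + 0.262400 = 0.520800
Keeping only the cardholder travelling abroad-present terms gives 0.262400, so
  P(cardholder travelling abroad | fraud alert, genuine card theft) = 0.262400 / 0.520800 ≈ 0.5038

P(cardholder travelling abroad | fraud alert, genuine card theft) ≈ 0.5038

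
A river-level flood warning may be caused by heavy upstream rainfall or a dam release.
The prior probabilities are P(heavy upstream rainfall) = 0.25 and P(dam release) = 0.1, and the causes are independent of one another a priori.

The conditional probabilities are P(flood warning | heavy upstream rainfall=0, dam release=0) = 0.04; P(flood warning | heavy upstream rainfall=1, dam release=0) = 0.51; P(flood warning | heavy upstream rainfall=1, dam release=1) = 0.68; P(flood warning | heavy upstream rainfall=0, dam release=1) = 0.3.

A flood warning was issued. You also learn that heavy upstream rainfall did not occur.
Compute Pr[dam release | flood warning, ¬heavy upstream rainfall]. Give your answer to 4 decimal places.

Enumerate both values of dam release and weight by the priors:
  P(flood warning | ¬heavy upstream rainfall) = 0.04*0.9 + 0.3*0.1
        = 0.036000 + 0.030000 = 0.066000
Configurations with dam release contribute 0.030000, so
  P(dam release | flood warning, ¬heavy upstream rainfall) = 0.030000 / 0.066000 ≈ 0.4545

Pr[dam release | flood warning, ¬heavy upstream rainfall] ≈ 0.4545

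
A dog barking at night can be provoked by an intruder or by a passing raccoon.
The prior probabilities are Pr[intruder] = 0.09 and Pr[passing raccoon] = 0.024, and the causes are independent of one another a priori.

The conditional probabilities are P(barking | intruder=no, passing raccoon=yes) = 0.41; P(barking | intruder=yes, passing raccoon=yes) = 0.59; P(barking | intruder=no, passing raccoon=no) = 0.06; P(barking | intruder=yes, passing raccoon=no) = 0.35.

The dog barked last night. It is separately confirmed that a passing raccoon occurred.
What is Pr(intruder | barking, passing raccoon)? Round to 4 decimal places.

By total probability over both values of intruder:
  P(barking | passing raccoon) = 0.41×0.91 + 0.59×0.09
        = 0.373100 + 0.053100 = 0.426200
The terms with intruder present sum to 0.053100, so
  P(intruder | barking, passing raccoon) = 0.053100 / 0.426200 ≈ 0.1246

Pr(intruder | barking, passing raccoon) ≈ 0.1246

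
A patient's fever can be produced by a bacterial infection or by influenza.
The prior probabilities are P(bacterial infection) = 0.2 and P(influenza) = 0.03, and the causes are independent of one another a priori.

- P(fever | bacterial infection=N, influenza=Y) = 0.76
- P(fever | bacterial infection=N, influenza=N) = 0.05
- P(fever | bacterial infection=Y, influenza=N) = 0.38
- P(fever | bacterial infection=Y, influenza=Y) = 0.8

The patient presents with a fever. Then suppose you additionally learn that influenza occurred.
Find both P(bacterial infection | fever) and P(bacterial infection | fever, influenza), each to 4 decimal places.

Numerator (weight on configurations with bacterial infection): 0.073720 + 0.004800 = 0.078520
The normalizing constant is 0.05*0.8*0.97 + 0.76*0.8*0.03 + 0.38*0.2*0.97 + 0.8*0.2*0.03 = 0.135560
Posterior = 0.078520 / 0.135560 ≈ 0.5792

Now condition on the additional information:
Weight on bacterial infection=true, given the evidence: 0.8·0.2 = 0.160000
Denominator P(fever | influenza): 0.76·0.8 + 0.8·0.2 = 0.768000
Posterior = 0.160000 / 0.768000 ≈ 0.2083
This is intercausal reasoning (explaining away): once influenza accounts for the fever, bacterial infection becomes less likely.

P(bacterial infection | fever) ≈ 0.5792; P(bacterial infection | fever, influenza) ≈ 0.2083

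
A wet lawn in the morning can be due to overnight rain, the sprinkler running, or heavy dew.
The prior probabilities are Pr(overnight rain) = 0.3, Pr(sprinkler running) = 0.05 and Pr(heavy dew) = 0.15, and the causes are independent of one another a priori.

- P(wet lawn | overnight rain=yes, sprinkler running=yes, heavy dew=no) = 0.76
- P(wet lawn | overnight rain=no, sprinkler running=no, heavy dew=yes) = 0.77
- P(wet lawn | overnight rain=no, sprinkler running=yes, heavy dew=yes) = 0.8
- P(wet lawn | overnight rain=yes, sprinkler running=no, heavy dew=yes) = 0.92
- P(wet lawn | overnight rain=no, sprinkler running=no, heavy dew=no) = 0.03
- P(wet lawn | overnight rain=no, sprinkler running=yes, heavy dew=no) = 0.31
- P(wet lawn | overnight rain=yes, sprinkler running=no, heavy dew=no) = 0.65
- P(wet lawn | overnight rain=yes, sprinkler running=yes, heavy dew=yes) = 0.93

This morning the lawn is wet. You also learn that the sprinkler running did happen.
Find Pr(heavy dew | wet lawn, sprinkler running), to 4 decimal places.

By total probability over the 4 (overnight rain, heavy dew) configurations:
  P(wet lawn | sprinkler running) = 0.31·0.7·0.85 + 0.8·0.7·0.15 + 0.76·0.3·0.85 + 0.93·0.3·0.15
        = 0.184450 + 0.084000 + 0.193800 + 0.041850 = 0.504100
Keeping only the heavy dew-present terms gives 0.125850, so
  P(heavy dew | wet lawn, sprinkler running) = 0.125850 / 0.504100 ≈ 0.2497

Pr(heavy dew | wet lawn, sprinkler running) ≈ 0.2497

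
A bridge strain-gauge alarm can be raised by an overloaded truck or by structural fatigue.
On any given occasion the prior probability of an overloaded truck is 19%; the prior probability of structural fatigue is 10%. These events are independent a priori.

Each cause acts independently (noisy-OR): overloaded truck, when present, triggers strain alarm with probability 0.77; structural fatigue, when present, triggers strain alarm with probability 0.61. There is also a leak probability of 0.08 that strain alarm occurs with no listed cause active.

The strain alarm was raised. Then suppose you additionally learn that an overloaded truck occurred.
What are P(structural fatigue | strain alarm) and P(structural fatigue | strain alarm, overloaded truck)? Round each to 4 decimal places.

P(structural fatigue | strain alarm) ≈ 0.2643; P(structural fatigue | strain alarm, overloaded truck) ≈ 0.1145

Under noisy-OR, P(strain alarm | causes) = 1 − (1−0.08)·∏(1−qᵢ) over the active causes.
For the numerator, keep only structural fatigue=true terms: 0.051937 + 0.017432 = 0.069369
Normalizer over all consistent configurations: 0.08·0.81·0.9 + 0.6412·0.81·0.1 + 0.7884·0.19·0.9 + 0.917476·0.19·0.1 = 0.262505
Posterior = 0.069369 / 0.262505 ≈ 0.2643

Now condition on the additional information:
P(strain alarm | overloaded truck) = 0.7884×0.9 + 0.917476×0.1 = 0.709560 + 0.091748 = 0.801308
The structural fatigue-present share is 0.917476×0.1 = 0.091748.
Hence the posterior is 0.091748/0.801308 ≈ 0.1145.
This is intercausal reasoning (explaining away): once overloaded truck accounts for the strain alarm, structural fatigue becomes less likely.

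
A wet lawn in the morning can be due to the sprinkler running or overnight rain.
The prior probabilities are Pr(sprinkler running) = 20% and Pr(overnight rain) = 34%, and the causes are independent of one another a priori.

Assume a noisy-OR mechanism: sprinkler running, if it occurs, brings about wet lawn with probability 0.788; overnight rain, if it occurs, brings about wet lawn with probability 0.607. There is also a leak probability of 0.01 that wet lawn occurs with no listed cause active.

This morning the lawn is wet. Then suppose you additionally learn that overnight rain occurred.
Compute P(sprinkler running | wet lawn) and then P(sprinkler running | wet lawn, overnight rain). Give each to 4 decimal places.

Under noisy-OR, P(wet lawn | causes) = 1 − (1−0.01)·∏(1−qᵢ) over the active causes.
P(wet lawn) = 0.01×0.8×0.66 + 0.61093×0.8×0.34 + 0.79012×0.2×0.66 + 0.917517×0.2×0.34 = 0.005280 + 0.166173 + 0.104296 + 0.062391 = 0.338140
The sprinkler running-present share is 0.104296 + 0.062391 = 0.166687.
Hence the posterior is 0.166687/0.338140 ≈ 0.4930.

Now also conditioning on overnight rain=true:
By total probability over both values of sprinkler running:
  P(wet lawn | overnight rain) = 0.61093·0.8 + 0.917517·0.2
        = 0.488744 + 0.183503 = 0.672247
The terms with sprinkler running present sum to 0.183503, so
  P(sprinkler running | wet lawn, overnight rain) = 0.183503 / 0.672247 ≈ 0.2730
The drop from 0.4930 to 0.2730 is the explaining-away (discounting) effect.

P(sprinkler running | wet lawn) ≈ 0.4930; P(sprinkler running | wet lawn, overnight rain) ≈ 0.2730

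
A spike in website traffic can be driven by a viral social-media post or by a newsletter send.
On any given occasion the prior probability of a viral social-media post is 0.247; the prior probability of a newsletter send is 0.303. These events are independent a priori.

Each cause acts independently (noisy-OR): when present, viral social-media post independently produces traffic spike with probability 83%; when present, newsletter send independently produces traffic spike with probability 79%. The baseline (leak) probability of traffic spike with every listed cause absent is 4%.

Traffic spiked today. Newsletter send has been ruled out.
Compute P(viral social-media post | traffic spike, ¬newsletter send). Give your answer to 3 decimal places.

Under noisy-OR, P(traffic spike | causes) = 1 − (1−0.04)·∏(1−qᵢ) over the active causes.
By total probability over both values of viral social-media post:
  P(traffic spike | ¬newsletter send) = 0.04×0.753 + 0.8368×0.247
        = 0.030120 + 0.206690 = 0.236810
Configurations with viral social-media post contribute 0.206690, so
  P(viral social-media post | traffic spike, ¬newsletter send) = 0.206690 / 0.236810 ≈ 0.873

P(viral social-media post | traffic spike, ¬newsletter send) ≈ 0.873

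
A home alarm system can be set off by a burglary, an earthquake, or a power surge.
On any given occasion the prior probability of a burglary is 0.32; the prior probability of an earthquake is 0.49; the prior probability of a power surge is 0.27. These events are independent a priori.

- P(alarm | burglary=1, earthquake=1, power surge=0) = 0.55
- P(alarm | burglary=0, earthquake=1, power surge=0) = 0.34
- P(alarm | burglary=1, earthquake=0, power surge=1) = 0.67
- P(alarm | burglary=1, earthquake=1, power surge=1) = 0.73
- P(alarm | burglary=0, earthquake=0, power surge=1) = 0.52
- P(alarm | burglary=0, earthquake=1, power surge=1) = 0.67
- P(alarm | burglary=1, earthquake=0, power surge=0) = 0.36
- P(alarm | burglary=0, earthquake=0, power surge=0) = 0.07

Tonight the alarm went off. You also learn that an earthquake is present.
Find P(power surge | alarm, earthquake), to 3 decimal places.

P(alarm | earthquake) = 0.34·0.68·0.73 + 0.67·0.68·0.27 + 0.55·0.32·0.73 + 0.73·0.32·0.27 = 0.168776 + 0.123012 + 0.128480 + 0.063072 = 0.483340
The power surge-present share is 0.123012 + 0.063072 = 0.186084.
Hence the posterior is 0.186084/0.483340 ≈ 0.385.

P(power surge | alarm, earthquake) ≈ 0.385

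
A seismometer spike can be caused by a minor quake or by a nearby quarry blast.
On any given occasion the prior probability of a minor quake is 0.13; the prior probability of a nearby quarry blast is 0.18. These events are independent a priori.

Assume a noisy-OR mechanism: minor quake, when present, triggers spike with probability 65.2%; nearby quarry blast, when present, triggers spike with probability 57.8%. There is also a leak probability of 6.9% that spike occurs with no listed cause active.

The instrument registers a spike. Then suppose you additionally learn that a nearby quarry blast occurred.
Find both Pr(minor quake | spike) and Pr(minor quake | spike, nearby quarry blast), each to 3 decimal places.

Pr(minor quake | spike) ≈ 0.390; Pr(minor quake | spike, nearby quarry blast) ≈ 0.175

Under noisy-OR, P(spike | causes) = 1 − (1−0.069)·∏(1−qᵢ) over the active causes.
Enumerate the 4 (minor quake, nearby quarry blast) configurations and weight by the priors:
  P(spike) = 0.069·0.87·0.82 + 0.607118·0.87·0.18 + 0.676012·0.13·0.82 + 0.863277·0.13·0.18
        = 0.049225 + 0.095075 + 0.072063 + 0.020201 = 0.236564
Keeping only the minor quake-present terms gives 0.092264, so
  P(minor quake | spike) = 0.092264 / 0.236564 ≈ 0.390

Now also conditioning on nearby quarry blast=true:
Numerator (weight on configurations with minor quake): 0.863277×0.13 = 0.112226
Denominator P(spike | nearby quarry blast): 0.607118×0.87 + 0.863277×0.13 = 0.640419
P(minor quake | spike, nearby quarry blast) = 0.112226/0.640419 ≈ 0.175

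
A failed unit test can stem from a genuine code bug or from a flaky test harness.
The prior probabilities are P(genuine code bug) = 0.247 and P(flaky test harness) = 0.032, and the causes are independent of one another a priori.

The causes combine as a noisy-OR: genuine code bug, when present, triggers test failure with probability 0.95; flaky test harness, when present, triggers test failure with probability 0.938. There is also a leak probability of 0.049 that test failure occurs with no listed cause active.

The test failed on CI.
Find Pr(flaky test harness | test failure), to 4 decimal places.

Under noisy-OR, P(test failure | causes) = 1 − (1−0.049)·∏(1−qᵢ) over the active causes.
Numerator (weight on configurations with flaky test harness): 0.022675 + 0.007881 = 0.030556
Denominator P(test failure): 0.049*0.753*0.968 + 0.941038*0.753*0.032 + 0.95245*0.247*0.968 + 0.997052*0.247*0.032 = 0.293999
P(flaky test harness | test failure) = 0.030556/0.293999 ≈ 0.1039

Pr(flaky test harness | test failure) ≈ 0.1039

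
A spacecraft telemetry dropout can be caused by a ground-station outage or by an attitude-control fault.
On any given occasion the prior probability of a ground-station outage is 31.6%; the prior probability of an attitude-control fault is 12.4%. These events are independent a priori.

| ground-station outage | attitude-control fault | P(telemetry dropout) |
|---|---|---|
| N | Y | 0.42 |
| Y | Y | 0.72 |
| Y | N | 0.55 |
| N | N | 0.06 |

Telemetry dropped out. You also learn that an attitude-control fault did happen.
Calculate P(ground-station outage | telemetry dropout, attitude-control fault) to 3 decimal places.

P(ground-station outage | telemetry dropout, attitude-control fault) ≈ 0.442

Numerator (weight on configurations with ground-station outage): 0.72×0.316 = 0.227520
Normalizer over all consistent configurations: 0.42×0.684 + 0.72×0.316 = 0.514800
Posterior = 0.227520 / 0.514800 ≈ 0.442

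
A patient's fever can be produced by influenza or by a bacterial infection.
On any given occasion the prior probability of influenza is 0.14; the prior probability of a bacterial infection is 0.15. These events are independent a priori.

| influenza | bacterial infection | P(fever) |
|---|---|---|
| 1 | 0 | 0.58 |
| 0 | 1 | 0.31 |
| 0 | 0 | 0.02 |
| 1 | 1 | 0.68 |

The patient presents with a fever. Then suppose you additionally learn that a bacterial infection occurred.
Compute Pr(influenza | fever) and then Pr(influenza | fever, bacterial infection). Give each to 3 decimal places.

Enumerate the 4 (influenza, bacterial infection) configurations and weight by the priors:
  P(fever) = 0.02·0.86·0.85 + 0.31·0.86·0.15 + 0.58·0.14·0.85 + 0.68·0.14·0.15
        = 0.014620 + 0.039990 + 0.069020 + 0.014280 = 0.137910
Keeping only the influenza-present terms gives 0.083300, so
  P(influenza | fever) = 0.083300 / 0.137910 ≈ 0.604

With the extra evidence:
Sum P(fever|·) weighted by the priors over both values of influenza:
  P(fever | bacterial infection) = 0.31*0.86 + 0.68*0.14
        = 0.266600 + 0.095200 = 0.361800
Keeping only the influenza-present terms gives 0.095200, so
  P(influenza | fever, bacterial infection) = 0.095200 / 0.361800 ≈ 0.263

Pr(influenza | fever) ≈ 0.604; Pr(influenza | fever, bacterial infection) ≈ 0.263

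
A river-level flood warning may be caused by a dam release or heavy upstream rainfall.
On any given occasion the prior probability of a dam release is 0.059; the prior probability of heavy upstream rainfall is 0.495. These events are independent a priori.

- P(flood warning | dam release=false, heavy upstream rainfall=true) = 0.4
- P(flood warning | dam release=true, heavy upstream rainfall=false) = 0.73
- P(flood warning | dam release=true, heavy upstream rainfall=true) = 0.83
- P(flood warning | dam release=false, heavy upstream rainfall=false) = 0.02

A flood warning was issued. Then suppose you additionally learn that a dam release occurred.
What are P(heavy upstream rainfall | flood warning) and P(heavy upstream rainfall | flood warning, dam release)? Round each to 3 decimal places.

P(heavy upstream rainfall | flood warning) ≈ 0.871; P(heavy upstream rainfall | flood warning, dam release) ≈ 0.527

Numerator (weight on configurations with heavy upstream rainfall): 0.186318 + 0.024240 = 0.210558
Normalizer over all consistent configurations: 0.02×0.941×0.505 + 0.4×0.941×0.495 + 0.73×0.059×0.505 + 0.83×0.059×0.495 = 0.241812
Posterior = 0.210558 / 0.241812 ≈ 0.871

With the extra evidence:
P(flood warning | dam release) = 0.73×0.505 + 0.83×0.495 = 0.368650 + 0.410850 = 0.779500
The heavy upstream rainfall-present share is 0.83×0.495 = 0.410850.
So P(heavy upstream rainfall | flood warning, dam release) = 0.410850/0.779500 ≈ 0.527.
The drop from 0.871 to 0.527 is the explaining-away (discounting) effect.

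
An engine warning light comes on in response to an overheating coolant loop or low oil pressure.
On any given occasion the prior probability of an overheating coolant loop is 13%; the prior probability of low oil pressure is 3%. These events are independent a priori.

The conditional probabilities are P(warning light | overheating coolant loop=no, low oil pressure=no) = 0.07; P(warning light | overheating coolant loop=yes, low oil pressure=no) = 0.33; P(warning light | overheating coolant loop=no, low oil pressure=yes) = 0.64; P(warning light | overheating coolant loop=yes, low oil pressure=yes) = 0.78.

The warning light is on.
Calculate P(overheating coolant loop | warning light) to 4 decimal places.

P(overheating coolant loop | warning light) ≈ 0.3708

Numerator (weight on configurations with overheating coolant loop): 0.041613 + 0.003042 = 0.044655
The normalizing constant is 0.07*0.87*0.97 + 0.64*0.87*0.03 + 0.33*0.13*0.97 + 0.78*0.13*0.03 = 0.120432
P(overheating coolant loop | warning light) = 0.044655/0.120432 ≈ 0.3708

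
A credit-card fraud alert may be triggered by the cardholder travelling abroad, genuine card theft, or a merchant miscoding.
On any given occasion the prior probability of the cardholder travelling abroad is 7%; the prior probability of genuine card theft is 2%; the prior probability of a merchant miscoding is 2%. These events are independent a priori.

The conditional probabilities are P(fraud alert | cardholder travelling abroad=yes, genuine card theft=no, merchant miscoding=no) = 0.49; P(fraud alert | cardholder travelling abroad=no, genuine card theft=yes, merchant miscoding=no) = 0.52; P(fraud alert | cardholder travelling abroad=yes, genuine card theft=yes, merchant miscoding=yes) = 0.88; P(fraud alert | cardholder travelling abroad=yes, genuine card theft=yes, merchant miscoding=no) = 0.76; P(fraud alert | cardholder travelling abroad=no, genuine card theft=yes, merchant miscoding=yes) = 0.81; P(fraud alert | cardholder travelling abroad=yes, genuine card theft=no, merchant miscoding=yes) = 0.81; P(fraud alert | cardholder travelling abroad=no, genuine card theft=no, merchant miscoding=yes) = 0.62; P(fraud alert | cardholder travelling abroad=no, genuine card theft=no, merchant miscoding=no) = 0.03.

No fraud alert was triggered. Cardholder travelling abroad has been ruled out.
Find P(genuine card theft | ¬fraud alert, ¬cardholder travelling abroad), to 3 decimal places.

P(genuine card theft | ¬fraud alert, ¬cardholder travelling abroad) ≈ 0.010

P(¬fraud alert | ¬cardholder travelling abroad) = 0.97*0.98*0.98 + 0.38*0.98*0.02 + 0.48*0.02*0.98 + 0.19*0.02*0.02 = 0.931588 + 0.007448 + 0.009408 + 0.000076 = 0.948520
Restricting to configurations with genuine card theft present: 0.009408 + 0.000076 = 0.009484.
P(genuine card theft | ¬fraud alert, ¬cardholder travelling abroad) = 0.009484 / 0.948520 ≈ 0.010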